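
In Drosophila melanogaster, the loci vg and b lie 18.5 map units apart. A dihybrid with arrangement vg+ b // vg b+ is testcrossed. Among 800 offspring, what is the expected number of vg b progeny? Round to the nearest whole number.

A map distance of 18.5 map units corresponds to a recombination frequency of 0.185.
The F1 is vg+ b / vg b+, so vg b is a recombinant gamete class with expected frequency r/2 = 0.185/2 = 0.0925.
Expected number = 0.0925 × 800 = 74.00 ≈ 74.

74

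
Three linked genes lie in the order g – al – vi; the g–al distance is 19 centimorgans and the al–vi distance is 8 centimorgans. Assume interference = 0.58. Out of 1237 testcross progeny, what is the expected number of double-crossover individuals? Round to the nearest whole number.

8

Map distances give recombination frequencies of 0.190 and 0.080 for the two intervals.
With interference 0.58 (so coincidence = 0.42), expected double-crossover frequency = 0.190 × 0.080 × 0.42 = 0.00638.
Expected number = 0.00638 × 1237 = 7.90 ≈ 8.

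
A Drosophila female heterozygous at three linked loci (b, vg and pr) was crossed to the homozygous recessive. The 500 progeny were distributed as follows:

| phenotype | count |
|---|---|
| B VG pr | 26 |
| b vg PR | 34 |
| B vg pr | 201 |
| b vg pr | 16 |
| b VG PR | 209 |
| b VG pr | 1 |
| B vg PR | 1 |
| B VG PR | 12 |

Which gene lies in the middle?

The two most frequent reciprocal classes, b VG PR and B vg pr, are the parental types, so the F1 was b VG PR / B vg pr.
The two rarest classes, b VG pr and B vg PR, are the double crossovers. Comparing them with the parentals, only the pr allele has switched, so pr is the middle locus and the order is vg – pr – b.

pr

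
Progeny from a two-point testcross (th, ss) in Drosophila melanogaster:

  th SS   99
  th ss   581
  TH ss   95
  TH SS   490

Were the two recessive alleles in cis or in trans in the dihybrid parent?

cis

The two most frequent classes are TH SS (490) and th ss (581); these are the parental (non-recombinant) types.
So the F1 carried TH SS on one chromosome and th ss on the other — the recessive alleles are on the same chromosome (cis / coupling).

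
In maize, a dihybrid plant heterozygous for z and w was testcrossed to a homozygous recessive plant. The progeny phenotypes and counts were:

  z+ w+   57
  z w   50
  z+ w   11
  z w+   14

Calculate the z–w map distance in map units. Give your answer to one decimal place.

18.9 map units

The two most frequent classes, z+ w+ (57) and z w (50), are the parental types, so the F1 was z+ w+ / z w.
The recombinant classes are z+ w and z w+: 11 + 14 = 25.
Recombination frequency = 25/132 = 0.1894 ≈ 18.9%, i.e. 18.9 map units.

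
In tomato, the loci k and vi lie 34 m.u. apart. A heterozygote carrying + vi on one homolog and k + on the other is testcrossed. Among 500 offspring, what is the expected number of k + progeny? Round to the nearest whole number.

A map distance of 34 m.u. corresponds to a recombination frequency of 0.340.
The F1 is + vi / k +, so k + is a parental gamete class with expected frequency (1 − r)/2 = 0.660/2 = 0.3300.
Expected number = 0.3300 × 500 = 165.00 ≈ 165.

165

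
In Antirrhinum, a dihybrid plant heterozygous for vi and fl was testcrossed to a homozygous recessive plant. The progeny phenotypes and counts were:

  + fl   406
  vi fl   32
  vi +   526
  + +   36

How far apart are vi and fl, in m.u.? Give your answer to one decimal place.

6.8 m.u.

The two most frequent classes, + fl (406) and vi + (526), are the parental types, so the F1 was + fl / vi +.
The recombinant classes are + + and vi fl: 36 + 32 = 68.
Recombination frequency = 68/1000 = 0.0680 ≈ 6.8%, i.e. 6.8 m.u.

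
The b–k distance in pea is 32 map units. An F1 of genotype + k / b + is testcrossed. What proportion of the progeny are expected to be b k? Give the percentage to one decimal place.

A map distance of 32 map units corresponds to a recombination frequency of 0.320.
The F1 is + k / b +, so b k is a recombinant gamete class with expected frequency r/2 = 0.320/2 = 0.1600.
That is 0.1600 = 16.0% of the progeny.

16.0%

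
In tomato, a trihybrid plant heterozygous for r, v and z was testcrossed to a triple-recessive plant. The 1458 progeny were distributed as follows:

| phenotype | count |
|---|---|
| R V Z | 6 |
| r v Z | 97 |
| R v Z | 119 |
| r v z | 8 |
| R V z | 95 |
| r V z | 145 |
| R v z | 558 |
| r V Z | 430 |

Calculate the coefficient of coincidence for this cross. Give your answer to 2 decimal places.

0.36

The two most frequent reciprocal classes, r V Z and R v z, are the parental types, so the F1 was r V Z / R v z.
The two rarest classes, R V Z and r v z, are the double crossovers. Comparing them with the parentals, only the r allele has switched, so r is the middle locus and the order is z – r – v.
z–r: (264 + 14)/1458 = 0.1907; r–v: (192 + 14)/1458 = 0.1413.
Expected DCO frequency = 0.1907 × 0.1413 ≈ 0.02695; observed = 14/1458 ≈ 0.00960.
Coefficient of coincidence = 0.00960/0.02695 ≈ 0.36.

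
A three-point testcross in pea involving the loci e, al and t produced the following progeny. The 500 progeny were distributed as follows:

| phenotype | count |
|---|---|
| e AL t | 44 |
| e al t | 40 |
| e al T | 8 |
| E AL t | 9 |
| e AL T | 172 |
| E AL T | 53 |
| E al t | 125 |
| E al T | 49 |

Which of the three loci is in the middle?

al

The two most frequent reciprocal classes, e AL T and E al t, are the parental types, so the F1 was e AL T / E al t.
The two rarest classes, e al T and E AL t, are the double crossovers. Comparing them with the parentals, only the al allele has switched, so al is the middle locus and the order is t – al – e.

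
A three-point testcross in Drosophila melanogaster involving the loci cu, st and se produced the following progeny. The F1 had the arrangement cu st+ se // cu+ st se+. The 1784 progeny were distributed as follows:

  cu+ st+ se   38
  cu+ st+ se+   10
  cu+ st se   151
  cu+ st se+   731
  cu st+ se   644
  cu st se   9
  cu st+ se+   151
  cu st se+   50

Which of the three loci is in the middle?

st

The two rarest classes, cu st se and cu+ st+ se+, are the double crossovers. Comparing them with the parentals, only the st allele has switched, so st is the middle locus and the order is cu – st – se.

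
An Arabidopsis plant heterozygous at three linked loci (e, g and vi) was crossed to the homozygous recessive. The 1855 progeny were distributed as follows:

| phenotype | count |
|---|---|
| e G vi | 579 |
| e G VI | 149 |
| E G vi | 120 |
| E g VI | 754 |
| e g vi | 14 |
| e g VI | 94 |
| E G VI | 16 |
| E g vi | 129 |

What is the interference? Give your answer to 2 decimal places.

The two most frequent reciprocal classes, e G vi and E g VI, are the parental types, so the F1 was e G vi / E g VI.
The two rarest classes, e g vi and E G VI, are the double crossovers. Comparing them with the parentals, only the g allele has switched, so g is the middle locus and the order is e – g – vi.
e–g: (214 + 30)/1855 = 0.1315; g–vi: (278 + 30)/1855 = 0.1660.
Expected DCO frequency = 0.1315 × 0.1660 ≈ 0.02183; observed = 30/1855 ≈ 0.01617.
Coefficient of coincidence = 0.01617/0.02183 ≈ 0.74; interference = 1 − 0.74 = 0.26.

0.26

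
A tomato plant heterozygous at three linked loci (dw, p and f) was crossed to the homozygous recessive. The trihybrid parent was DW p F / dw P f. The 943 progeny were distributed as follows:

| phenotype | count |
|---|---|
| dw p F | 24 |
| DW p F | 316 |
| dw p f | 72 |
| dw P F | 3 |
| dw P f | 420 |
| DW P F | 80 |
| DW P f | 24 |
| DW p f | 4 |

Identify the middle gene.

The two rarest classes, DW p f and dw P F, are the double crossovers. Comparing them with the parentals, only the f allele has switched, so f is the middle locus and the order is p – f – dw.

f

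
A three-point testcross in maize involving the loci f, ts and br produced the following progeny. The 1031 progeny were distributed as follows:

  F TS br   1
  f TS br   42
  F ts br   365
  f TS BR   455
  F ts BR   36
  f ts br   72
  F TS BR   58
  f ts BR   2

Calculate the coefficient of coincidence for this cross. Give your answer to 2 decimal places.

The two most frequent reciprocal classes, f TS BR and F ts br, are the parental types, so the F1 was f TS BR / F ts br.
The two rarest classes, f ts BR and F TS br, are the double crossovers. Comparing them with the parentals, only the ts allele has switched, so ts is the middle locus and the order is br – ts – f.
br–ts: (78 + 3)/1031 = 0.0786; ts–f: (130 + 3)/1031 = 0.1290.
Expected DCO frequency = 0.0786 × 0.1290 ≈ 0.01014; observed = 3/1031 ≈ 0.00291.
Coefficient of coincidence = 0.00291/0.01014 ≈ 0.29.

0.29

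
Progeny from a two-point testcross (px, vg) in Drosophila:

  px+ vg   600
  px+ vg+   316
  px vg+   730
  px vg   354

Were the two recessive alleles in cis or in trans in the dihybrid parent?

The two most frequent classes are px+ vg (600) and px vg+ (730); these are the parental (non-recombinant) types.
So the F1 carried px+ vg on one chromosome and px vg+ on the other — the recessive alleles are on opposite chromosomes (trans / repulsion).

trans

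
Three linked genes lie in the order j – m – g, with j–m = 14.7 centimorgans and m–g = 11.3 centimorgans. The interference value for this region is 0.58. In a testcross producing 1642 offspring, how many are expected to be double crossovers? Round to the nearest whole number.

11

Map distances give recombination frequencies of 0.147 and 0.113 for the two intervals.
With interference 0.58 (so coincidence = 0.42), expected double-crossover frequency = 0.147 × 0.113 × 0.42 = 0.00698.
Expected number = 0.00698 × 1642 = 11.46 ≈ 11.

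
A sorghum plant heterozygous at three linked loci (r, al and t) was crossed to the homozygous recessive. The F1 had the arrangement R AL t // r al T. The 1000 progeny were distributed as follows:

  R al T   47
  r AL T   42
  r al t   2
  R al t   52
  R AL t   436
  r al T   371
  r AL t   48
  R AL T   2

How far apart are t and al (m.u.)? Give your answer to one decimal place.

The two rarest classes, R AL T and r al t, are the double crossovers. Comparing them with the parentals, only the t allele has switched, so t is the middle locus and the order is r – t – al.
Crossovers in the t–al interval produce the single-crossover classes R al t and r AL T (52 + 42 = 94) plus the double crossovers (4).
RF(t–al) = (94 + 4) / 1000 = 98/1000 = 0.0980 → 9.8 m.u.

9.8 m.u.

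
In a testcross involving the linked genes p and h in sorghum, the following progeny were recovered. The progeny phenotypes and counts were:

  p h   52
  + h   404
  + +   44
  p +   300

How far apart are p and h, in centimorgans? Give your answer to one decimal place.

The two most frequent classes, + h (404) and p + (300), are the parental types, so the F1 was + h / p +.
The recombinant classes are + + and p h: 44 + 52 = 96.
Recombination frequency = 96/800 = 0.1200 ≈ 12.0%, i.e. 12.0 centimorgans.

12.0 centimorgans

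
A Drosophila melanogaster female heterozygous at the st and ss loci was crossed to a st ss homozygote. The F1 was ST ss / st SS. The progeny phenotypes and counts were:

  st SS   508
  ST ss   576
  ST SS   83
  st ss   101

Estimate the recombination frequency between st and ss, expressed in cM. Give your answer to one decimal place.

14.5 cM

The recombinant classes are ST SS and st ss: 83 + 101 = 184.
Recombination frequency = 184/1268 = 0.1451 ≈ 14.5%, i.e. 14.5 cM.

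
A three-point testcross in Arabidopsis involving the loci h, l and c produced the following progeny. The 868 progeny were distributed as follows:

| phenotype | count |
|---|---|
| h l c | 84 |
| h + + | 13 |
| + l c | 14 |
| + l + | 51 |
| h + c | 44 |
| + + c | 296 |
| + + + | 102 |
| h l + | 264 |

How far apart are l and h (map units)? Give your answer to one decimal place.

The two most frequent reciprocal classes, h l + and + + c, are the parental types, so the F1 was h l + / + + c.
The two rarest classes, h + + and + l c, are the double crossovers. Comparing them with the parentals, only the l allele has switched, so l is the middle locus and the order is h – l – c.
Crossovers in the h–l interval produce the single-crossover classes + l + and h + c (51 + 44 = 95) plus the double crossovers (27).
RF(h–l) = (95 + 27) / 868 = 122/868 = 0.1406 → 14.1 map units.

14.1 map units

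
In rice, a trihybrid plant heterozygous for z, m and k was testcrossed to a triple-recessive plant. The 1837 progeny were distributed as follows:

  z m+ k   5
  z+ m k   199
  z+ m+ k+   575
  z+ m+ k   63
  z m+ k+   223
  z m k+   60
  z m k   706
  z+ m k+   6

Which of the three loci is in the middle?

m

The two most frequent reciprocal classes, z m k and z+ m+ k+, are the parental types, so the F1 was z m k / z+ m+ k+.
The two rarest classes, z m+ k and z+ m k+, are the double crossovers. Comparing them with the parentals, only the m allele has switched, so m is the middle locus and the order is k – m – z.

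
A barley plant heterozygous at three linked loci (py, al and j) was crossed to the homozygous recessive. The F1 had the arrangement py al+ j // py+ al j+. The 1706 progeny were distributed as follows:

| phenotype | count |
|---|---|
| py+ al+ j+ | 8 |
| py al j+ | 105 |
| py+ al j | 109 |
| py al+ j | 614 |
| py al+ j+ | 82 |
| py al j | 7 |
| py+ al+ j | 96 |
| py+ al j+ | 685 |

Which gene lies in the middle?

al

The two rarest classes, py al j and py+ al+ j+, are the double crossovers. Comparing them with the parentals, only the al allele has switched, so al is the middle locus and the order is py – al – j.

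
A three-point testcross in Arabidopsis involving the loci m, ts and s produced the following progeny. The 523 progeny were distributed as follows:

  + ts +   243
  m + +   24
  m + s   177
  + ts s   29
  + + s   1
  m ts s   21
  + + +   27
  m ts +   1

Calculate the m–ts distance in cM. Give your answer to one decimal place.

9.6 cM

The two most frequent reciprocal classes, m + s and + ts +, are the parental types, so the F1 was m + s / + ts +.
The two rarest classes, + + s and m ts +, are the double crossovers. Comparing them with the parentals, only the m allele has switched, so m is the middle locus and the order is s – m – ts.
Crossovers in the m–ts interval produce the single-crossover classes m ts s and + + + (21 + 27 = 48) plus the double crossovers (2).
RF(m–ts) = (48 + 2) / 523 = 50/523 = 0.0956 → 9.6 cM.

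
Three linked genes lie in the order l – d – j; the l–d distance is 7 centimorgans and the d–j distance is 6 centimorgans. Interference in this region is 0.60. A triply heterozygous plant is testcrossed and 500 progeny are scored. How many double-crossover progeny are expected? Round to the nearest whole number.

1

Map distances give recombination frequencies of 0.070 and 0.060 for the two intervals.
With interference 0.60 (so coincidence = 0.40), expected double-crossover frequency = 0.070 × 0.060 × 0.40 = 0.00168.
Expected number = 0.00168 × 500 = 0.84 ≈ 1.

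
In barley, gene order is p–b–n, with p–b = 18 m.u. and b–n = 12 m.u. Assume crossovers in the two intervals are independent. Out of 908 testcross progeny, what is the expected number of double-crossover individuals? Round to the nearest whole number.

Map distances give recombination frequencies of 0.180 and 0.120 for the two intervals.
With no interference, expected double-crossover frequency = 0.180 × 0.120 = 0.02160.
Expected number = 0.02160 × 908 = 19.61 ≈ 20.

20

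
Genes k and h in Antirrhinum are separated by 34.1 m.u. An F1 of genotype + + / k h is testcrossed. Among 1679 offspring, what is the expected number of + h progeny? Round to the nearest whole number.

286

A map distance of 34.1 m.u. corresponds to a recombination frequency of 0.341.
The F1 is + + / k h, so + h is a recombinant gamete class with expected frequency r/2 = 0.341/2 = 0.1705.
Expected number = 0.1705 × 1679 = 286.27 ≈ 286.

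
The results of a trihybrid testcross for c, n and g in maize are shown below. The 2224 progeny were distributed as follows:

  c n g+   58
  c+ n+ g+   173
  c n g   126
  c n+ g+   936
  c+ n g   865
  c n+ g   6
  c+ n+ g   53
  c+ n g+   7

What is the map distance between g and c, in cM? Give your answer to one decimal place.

14.0 cM

The two most frequent reciprocal classes, c n+ g+ and c+ n g, are the parental types, so the F1 was c n+ g+ / c+ n g.
The two rarest classes, c n+ g and c+ n g+, are the double crossovers. Comparing them with the parentals, only the g allele has switched, so g is the middle locus and the order is c – g – n.
Crossovers in the c–g interval produce the single-crossover classes c+ n+ g+ and c n g (173 + 126 = 299) plus the double crossovers (13).
RF(c–g) = (299 + 13) / 2224 = 312/2224 = 0.1403 → 14.0 cM.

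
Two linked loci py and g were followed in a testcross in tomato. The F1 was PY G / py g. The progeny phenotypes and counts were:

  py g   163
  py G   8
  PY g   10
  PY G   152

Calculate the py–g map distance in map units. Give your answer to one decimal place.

5.4 map units

The recombinant classes are PY g and py G: 10 + 8 = 18.
Recombination frequency = 18/333 = 0.0541 ≈ 5.4%, i.e. 5.4 map units.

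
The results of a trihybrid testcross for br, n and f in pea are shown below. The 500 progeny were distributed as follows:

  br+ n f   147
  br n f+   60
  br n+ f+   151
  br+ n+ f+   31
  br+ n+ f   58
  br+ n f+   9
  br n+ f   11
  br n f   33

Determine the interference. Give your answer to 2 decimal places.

0.14

The two most frequent reciprocal classes, br+ n f and br n+ f+, are the parental types, so the F1 was br+ n f / br n+ f+.
The two rarest classes, br+ n f+ and br n+ f, are the double crossovers. Comparing them with the parentals, only the f allele has switched, so f is the middle locus and the order is br – f – n.
br–f: (64 + 20)/500 = 0.1680; f–n: (118 + 20)/500 = 0.2760.
Expected DCO frequency = 0.1680 × 0.2760 ≈ 0.04637; observed = 20/500 ≈ 0.04000.
Coefficient of coincidence = 0.04000/0.04637 ≈ 0.86; interference = 1 − 0.86 = 0.14.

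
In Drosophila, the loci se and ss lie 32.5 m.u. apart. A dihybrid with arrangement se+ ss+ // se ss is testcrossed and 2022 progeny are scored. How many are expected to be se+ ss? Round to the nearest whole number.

329

A map distance of 32.5 m.u. corresponds to a recombination frequency of 0.325.
The F1 is se+ ss+ / se ss, so se+ ss is a recombinant gamete class with expected frequency r/2 = 0.325/2 = 0.1625.
Expected number = 0.1625 × 2022 = 328.57 ≈ 329.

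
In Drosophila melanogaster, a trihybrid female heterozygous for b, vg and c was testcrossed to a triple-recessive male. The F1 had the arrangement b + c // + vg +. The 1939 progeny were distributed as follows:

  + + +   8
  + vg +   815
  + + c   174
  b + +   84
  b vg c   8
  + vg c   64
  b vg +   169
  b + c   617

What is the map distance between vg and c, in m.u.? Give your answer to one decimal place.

The two rarest classes, b vg c and + + +, are the double crossovers. Comparing them with the parentals, only the vg allele has switched, so vg is the middle locus and the order is c – vg – b.
Crossovers in the c–vg interval produce the single-crossover classes b + + and + vg c (84 + 64 = 148) plus the double crossovers (16).
RF(c–vg) = (148 + 16) / 1939 = 164/1939 = 0.0846 → 8.5 m.u.

8.5 m.u.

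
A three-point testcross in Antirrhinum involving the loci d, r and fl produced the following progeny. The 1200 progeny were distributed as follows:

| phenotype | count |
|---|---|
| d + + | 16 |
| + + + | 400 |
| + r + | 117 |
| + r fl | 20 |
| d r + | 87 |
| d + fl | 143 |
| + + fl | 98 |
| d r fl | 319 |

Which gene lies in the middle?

The two most frequent reciprocal classes, + + + and d r fl, are the parental types, so the F1 was + + + / d r fl.
The two rarest classes, d + + and + r fl, are the double crossovers. Comparing them with the parentals, only the d allele has switched, so d is the middle locus and the order is fl – d – r.

d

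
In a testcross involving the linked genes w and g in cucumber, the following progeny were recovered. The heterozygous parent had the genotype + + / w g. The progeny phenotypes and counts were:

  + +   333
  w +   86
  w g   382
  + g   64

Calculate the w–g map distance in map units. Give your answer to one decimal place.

The recombinant classes are + g and w +: 64 + 86 = 150.
Recombination frequency = 150/865 = 0.1734 ≈ 17.3%, i.e. 17.3 map units.

17.3 map units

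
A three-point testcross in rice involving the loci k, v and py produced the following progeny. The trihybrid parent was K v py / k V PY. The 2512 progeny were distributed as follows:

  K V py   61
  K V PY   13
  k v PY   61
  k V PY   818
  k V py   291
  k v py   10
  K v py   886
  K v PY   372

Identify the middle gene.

k

The two rarest classes, k v py and K V PY, are the double crossovers. Comparing them with the parentals, only the k allele has switched, so k is the middle locus and the order is v – k – py.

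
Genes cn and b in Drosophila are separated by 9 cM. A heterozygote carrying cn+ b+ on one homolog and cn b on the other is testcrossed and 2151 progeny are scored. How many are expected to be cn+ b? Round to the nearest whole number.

97

A map distance of 9 cM corresponds to a recombination frequency of 0.090.
The F1 is cn+ b+ / cn b, so cn+ b is a recombinant gamete class with expected frequency r/2 = 0.090/2 = 0.0450.
Expected number = 0.0450 × 2151 = 96.80 ≈ 97.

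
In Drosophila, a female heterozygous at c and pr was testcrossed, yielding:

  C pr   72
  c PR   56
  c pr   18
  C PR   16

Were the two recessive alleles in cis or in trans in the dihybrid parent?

The two most frequent classes are C pr (72) and c PR (56); these are the parental (non-recombinant) types.
So the F1 carried C pr on one chromosome and c PR on the other — the recessive alleles are on opposite chromosomes (trans / repulsion).

trans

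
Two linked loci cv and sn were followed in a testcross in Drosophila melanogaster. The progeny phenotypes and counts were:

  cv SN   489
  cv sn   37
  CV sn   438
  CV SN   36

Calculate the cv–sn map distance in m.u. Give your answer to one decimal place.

The two most frequent classes, CV sn (438) and cv SN (489), are the parental types, so the F1 was CV sn / cv SN.
The recombinant classes are CV SN and cv sn: 36 + 37 = 73.
Recombination frequency = 73/1000 = 0.0730 ≈ 7.3%, i.e. 7.3 m.u.

7.3 m.u.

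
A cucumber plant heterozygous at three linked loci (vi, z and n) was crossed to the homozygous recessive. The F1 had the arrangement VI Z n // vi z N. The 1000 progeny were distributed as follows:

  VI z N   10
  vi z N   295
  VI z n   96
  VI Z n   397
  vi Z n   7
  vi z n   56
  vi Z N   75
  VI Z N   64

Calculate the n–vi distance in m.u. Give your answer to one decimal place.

13.7 m.u.

The two rarest classes, vi Z n and VI z N, are the double crossovers. Comparing them with the parentals, only the vi allele has switched, so vi is the middle locus and the order is z – vi – n.
Crossovers in the vi–n interval produce the single-crossover classes VI Z N and vi z n (64 + 56 = 120) plus the double crossovers (17).
RF(vi–n) = (120 + 17) / 1000 = 137/1000 = 0.1370 → 13.7 m.u.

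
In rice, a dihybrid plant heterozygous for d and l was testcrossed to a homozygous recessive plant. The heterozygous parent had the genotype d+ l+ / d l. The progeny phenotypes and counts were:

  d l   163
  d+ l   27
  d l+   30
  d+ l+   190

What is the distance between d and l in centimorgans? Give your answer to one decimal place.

The recombinant classes are d+ l and d l+: 27 + 30 = 57.
Recombination frequency = 57/410 = 0.1390 ≈ 13.9%, i.e. 13.9 centimorgans.

13.9 centimorgans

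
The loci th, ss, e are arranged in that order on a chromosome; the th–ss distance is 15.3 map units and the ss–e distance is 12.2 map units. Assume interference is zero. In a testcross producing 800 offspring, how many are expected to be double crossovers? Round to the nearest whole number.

15

Map distances give recombination frequencies of 0.153 and 0.122 for the two intervals.
With no interference, expected double-crossover frequency = 0.153 × 0.122 = 0.01867.
Expected number = 0.01867 × 800 = 14.93 ≈ 15.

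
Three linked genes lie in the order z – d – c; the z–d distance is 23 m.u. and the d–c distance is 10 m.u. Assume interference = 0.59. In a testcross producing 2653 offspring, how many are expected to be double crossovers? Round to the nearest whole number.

Map distances give recombination frequencies of 0.230 and 0.100 for the two intervals.
With interference 0.59 (so coincidence = 0.41), expected double-crossover frequency = 0.230 × 0.100 × 0.41 = 0.00943.
Expected number = 0.00943 × 2653 = 25.02 ≈ 25.

25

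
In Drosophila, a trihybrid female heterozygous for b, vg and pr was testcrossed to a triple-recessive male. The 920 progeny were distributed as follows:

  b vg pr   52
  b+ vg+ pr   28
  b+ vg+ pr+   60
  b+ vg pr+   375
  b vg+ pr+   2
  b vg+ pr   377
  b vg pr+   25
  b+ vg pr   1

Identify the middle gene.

pr

The two most frequent reciprocal classes, b+ vg pr+ and b vg+ pr, are the parental types, so the F1 was b+ vg pr+ / b vg+ pr.
The two rarest classes, b+ vg pr and b vg+ pr+, are the double crossovers. Comparing them with the parentals, only the pr allele has switched, so pr is the middle locus and the order is b – pr – vg.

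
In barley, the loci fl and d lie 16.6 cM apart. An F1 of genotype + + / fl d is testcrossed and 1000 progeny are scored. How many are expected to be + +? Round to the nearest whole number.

417

A map distance of 16.6 cM corresponds to a recombination frequency of 0.166.
The F1 is + + / fl d, so + + is a parental gamete class with expected frequency (1 − r)/2 = 0.834/2 = 0.4170.
Expected number = 0.4170 × 1000 = 417.00 ≈ 417.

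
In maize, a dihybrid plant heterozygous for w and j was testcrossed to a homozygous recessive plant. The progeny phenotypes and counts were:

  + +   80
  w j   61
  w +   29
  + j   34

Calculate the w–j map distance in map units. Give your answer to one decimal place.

30.9 map units

The two most frequent classes, + + (80) and w j (61), are the parental types, so the F1 was + + / w j.
The recombinant classes are + j and w +: 34 + 29 = 63.
Recombination frequency = 63/204 = 0.3088 ≈ 30.9%, i.e. 30.9 map units.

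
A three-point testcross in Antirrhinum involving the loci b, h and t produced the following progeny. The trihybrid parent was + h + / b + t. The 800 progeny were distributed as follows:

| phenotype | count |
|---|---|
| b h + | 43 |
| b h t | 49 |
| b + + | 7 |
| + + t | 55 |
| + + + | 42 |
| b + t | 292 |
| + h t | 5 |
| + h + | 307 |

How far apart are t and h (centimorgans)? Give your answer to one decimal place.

12.9 centimorgans

The two rarest classes, + h t and b + +, are the double crossovers. Comparing them with the parentals, only the t allele has switched, so t is the middle locus and the order is h – t – b.
Crossovers in the h–t interval produce the single-crossover classes + + + and b h t (42 + 49 = 91) plus the double crossovers (12).
RF(h–t) = (91 + 12) / 800 = 103/800 = 0.1288 → 12.9 centimorgans.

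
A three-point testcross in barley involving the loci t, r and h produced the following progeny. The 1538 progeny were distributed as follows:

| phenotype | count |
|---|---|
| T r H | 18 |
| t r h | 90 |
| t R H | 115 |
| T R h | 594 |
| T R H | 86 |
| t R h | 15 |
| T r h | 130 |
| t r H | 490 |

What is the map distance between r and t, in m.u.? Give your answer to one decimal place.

18.1 m.u.

The two most frequent reciprocal classes, T R h and t r H, are the parental types, so the F1 was T R h / t r H.
The two rarest classes, t R h and T r H, are the double crossovers. Comparing them with the parentals, only the t allele has switched, so t is the middle locus and the order is h – t – r.
Crossovers in the t–r interval produce the single-crossover classes T r h and t R H (130 + 115 = 245) plus the double crossovers (33).
RF(t–r) = (245 + 33) / 1538 = 278/1538 = 0.1808 → 18.1 m.u.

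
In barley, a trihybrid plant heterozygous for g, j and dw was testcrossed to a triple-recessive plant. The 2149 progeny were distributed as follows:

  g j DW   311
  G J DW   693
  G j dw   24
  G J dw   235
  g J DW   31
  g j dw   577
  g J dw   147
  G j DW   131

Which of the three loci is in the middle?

g

The two most frequent reciprocal classes, g j dw and G J DW, are the parental types, so the F1 was g j dw / G J DW.
The two rarest classes, G j dw and g J DW, are the double crossovers. Comparing them with the parentals, only the g allele has switched, so g is the middle locus and the order is dw – g – j.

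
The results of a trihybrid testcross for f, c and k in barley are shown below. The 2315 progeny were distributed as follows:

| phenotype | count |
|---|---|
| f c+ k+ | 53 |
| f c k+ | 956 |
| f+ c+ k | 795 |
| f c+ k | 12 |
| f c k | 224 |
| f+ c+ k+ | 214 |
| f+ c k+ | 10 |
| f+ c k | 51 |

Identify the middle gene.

The two most frequent reciprocal classes, f+ c+ k and f c k+, are the parental types, so the F1 was f+ c+ k / f c k+.
The two rarest classes, f c+ k and f+ c k+, are the double crossovers. Comparing them with the parentals, only the f allele has switched, so f is the middle locus and the order is c – f – k.

f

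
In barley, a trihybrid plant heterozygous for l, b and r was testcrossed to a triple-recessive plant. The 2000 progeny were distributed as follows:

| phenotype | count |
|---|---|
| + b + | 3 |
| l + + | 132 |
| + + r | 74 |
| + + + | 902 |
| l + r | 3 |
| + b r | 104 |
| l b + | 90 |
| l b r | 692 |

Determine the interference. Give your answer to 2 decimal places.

0.71

The two most frequent reciprocal classes, + + + and l b r, are the parental types, so the F1 was + + + / l b r.
The two rarest classes, + b + and l + r, are the double crossovers. Comparing them with the parentals, only the b allele has switched, so b is the middle locus and the order is r – b – l.
r–b: (164 + 6)/2000 = 0.0850; b–l: (236 + 6)/2000 = 0.1210.
Expected DCO frequency = 0.0850 × 0.1210 ≈ 0.01029; observed = 6/2000 ≈ 0.00300.
Coefficient of coincidence = 0.00300/0.01029 ≈ 0.29; interference = 1 − 0.29 = 0.71.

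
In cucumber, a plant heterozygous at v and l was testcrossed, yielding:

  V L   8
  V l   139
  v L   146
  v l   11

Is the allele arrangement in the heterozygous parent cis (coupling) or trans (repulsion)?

The two most frequent classes are V l (139) and v L (146); these are the parental (non-recombinant) types.
So the F1 carried V l on one chromosome and v L on the other — the recessive alleles are on opposite chromosomes (trans / repulsion).

trans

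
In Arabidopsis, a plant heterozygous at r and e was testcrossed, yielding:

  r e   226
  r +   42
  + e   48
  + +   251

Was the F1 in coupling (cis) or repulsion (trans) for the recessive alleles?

The two most frequent classes are + + (251) and r e (226); these are the parental (non-recombinant) types.
So the F1 carried + + on one chromosome and r e on the other — the recessive alleles are on the same chromosome (cis / coupling).

cis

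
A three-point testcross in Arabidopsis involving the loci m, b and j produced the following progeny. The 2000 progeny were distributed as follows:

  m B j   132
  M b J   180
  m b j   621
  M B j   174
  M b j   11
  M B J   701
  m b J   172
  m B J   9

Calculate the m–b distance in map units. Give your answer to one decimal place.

16.6 map units

The two most frequent reciprocal classes, m b j and M B J, are the parental types, so the F1 was m b j / M B J.
The two rarest classes, M b j and m B J, are the double crossovers. Comparing them with the parentals, only the m allele has switched, so m is the middle locus and the order is j – m – b.
Crossovers in the m–b interval produce the single-crossover classes m B j and M b J (132 + 180 = 312) plus the double crossovers (20).
RF(m–b) = (312 + 20) / 2000 = 332/2000 = 0.1660 → 16.6 map units.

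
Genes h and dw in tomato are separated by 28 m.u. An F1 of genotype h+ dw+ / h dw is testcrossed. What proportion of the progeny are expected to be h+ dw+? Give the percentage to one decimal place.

36.0%

A map distance of 28 m.u. corresponds to a recombination frequency of 0.280.
The F1 is h+ dw+ / h dw, so h+ dw+ is a parental gamete class with expected frequency (1 − r)/2 = 0.720/2 = 0.3600.
That is 0.3600 = 36.0% of the progeny.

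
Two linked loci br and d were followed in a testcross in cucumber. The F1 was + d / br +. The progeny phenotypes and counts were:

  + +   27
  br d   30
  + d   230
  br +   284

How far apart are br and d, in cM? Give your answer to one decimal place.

The recombinant classes are + + and br d: 27 + 30 = 57.
Recombination frequency = 57/571 = 0.0998 ≈ 10.0%, i.e. 10.0 cM.

10.0 cM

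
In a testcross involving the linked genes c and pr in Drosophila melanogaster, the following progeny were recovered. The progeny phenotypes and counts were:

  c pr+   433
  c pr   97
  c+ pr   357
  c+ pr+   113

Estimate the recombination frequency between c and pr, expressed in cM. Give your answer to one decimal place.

21.0 cM

The two most frequent classes, c+ pr (357) and c pr+ (433), are the parental types, so the F1 was c+ pr / c pr+.
The recombinant classes are c+ pr+ and c pr: 113 + 97 = 210.
Recombination frequency = 210/1000 = 0.2100 ≈ 21.0%, i.e. 21.0 cM.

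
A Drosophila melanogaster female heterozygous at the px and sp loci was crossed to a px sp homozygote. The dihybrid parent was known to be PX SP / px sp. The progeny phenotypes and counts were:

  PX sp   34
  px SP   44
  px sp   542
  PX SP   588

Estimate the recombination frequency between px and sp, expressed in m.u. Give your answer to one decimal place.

6.5 m.u.

The recombinant classes are PX sp and px SP: 34 + 44 = 78.
Recombination frequency = 78/1208 = 0.0646 ≈ 6.5%, i.e. 6.5 m.u.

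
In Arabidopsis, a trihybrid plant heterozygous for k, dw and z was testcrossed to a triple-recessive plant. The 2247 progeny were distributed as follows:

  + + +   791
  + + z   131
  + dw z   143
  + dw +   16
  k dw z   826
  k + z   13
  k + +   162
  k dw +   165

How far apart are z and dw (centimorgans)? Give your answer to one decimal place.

The two most frequent reciprocal classes, k dw z and + + +, are the parental types, so the F1 was k dw z / + + +.
The two rarest classes, k + z and + dw +, are the double crossovers. Comparing them with the parentals, only the dw allele has switched, so dw is the middle locus and the order is k – dw – z.
Crossovers in the dw–z interval produce the single-crossover classes k dw + and + + z (165 + 131 = 296) plus the double crossovers (29).
RF(dw–z) = (296 + 29) / 2247 = 325/2247 = 0.1446 → 14.5 centimorgans.

14.5 centimorgans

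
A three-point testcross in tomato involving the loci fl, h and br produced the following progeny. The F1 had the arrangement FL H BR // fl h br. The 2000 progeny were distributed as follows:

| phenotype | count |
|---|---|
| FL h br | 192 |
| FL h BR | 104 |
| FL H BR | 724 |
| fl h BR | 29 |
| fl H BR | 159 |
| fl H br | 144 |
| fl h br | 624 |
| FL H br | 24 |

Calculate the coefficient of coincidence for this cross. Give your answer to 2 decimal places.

0.87

The two rarest classes, FL H br and fl h BR, are the double crossovers. Comparing them with the parentals, only the br allele has switched, so br is the middle locus and the order is fl – br – h.
fl–br: (351 + 53)/2000 = 0.2020; br–h: (248 + 53)/2000 = 0.1505.
Expected DCO frequency = 0.2020 × 0.1505 ≈ 0.03040; observed = 53/2000 ≈ 0.02650.
Coefficient of coincidence = 0.02650/0.03040 ≈ 0.87.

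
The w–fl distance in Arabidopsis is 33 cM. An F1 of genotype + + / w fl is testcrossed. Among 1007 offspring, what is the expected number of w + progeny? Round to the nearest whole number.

A map distance of 33 cM corresponds to a recombination frequency of 0.330.
The F1 is + + / w fl, so w + is a recombinant gamete class with expected frequency r/2 = 0.330/2 = 0.1650.
Expected number = 0.1650 × 1007 = 166.16 ≈ 166.

166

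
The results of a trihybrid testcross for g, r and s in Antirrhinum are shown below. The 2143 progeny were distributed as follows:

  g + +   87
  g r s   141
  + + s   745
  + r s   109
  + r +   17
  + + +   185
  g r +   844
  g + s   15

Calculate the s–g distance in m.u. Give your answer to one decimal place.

16.7 m.u.

The two most frequent reciprocal classes, g r + and + + s, are the parental types, so the F1 was g r + / + + s.
The two rarest classes, + r + and g + s, are the double crossovers. Comparing them with the parentals, only the g allele has switched, so g is the middle locus and the order is r – g – s.
Crossovers in the g–s interval produce the single-crossover classes g r s and + + + (141 + 185 = 326) plus the double crossovers (32).
RF(g–s) = (326 + 32) / 2143 = 358/2143 = 0.1671 → 16.7 m.u.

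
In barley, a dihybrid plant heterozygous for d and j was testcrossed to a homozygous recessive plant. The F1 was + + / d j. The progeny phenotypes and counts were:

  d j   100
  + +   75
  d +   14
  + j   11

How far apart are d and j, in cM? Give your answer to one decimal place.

The recombinant classes are + j and d +: 11 + 14 = 25.
Recombination frequency = 25/200 = 0.1250 ≈ 12.5%, i.e. 12.5 cM.

12.5 cM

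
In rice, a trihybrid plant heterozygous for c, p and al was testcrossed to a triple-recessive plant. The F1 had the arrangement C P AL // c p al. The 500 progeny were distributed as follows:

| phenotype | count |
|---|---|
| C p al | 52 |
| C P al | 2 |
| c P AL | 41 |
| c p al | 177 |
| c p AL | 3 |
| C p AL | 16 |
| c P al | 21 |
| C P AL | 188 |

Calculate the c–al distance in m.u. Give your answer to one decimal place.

The two rarest classes, C P al and c p AL, are the double crossovers. Comparing them with the parentals, only the al allele has switched, so al is the middle locus and the order is c – al – p.
Crossovers in the c–al interval produce the single-crossover classes c P AL and C p al (41 + 52 = 93) plus the double crossovers (5).
RF(c–al) = (93 + 5) / 500 = 98/500 = 0.1960 → 19.6 m.u.

19.6 m.u.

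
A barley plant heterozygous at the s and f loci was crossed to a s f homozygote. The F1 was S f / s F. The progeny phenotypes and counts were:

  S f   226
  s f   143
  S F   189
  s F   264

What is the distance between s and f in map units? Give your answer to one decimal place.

40.4 map units

The recombinant classes are S F and s f: 189 + 143 = 332.
Recombination frequency = 332/822 = 0.4039 ≈ 40.4%, i.e. 40.4 map units.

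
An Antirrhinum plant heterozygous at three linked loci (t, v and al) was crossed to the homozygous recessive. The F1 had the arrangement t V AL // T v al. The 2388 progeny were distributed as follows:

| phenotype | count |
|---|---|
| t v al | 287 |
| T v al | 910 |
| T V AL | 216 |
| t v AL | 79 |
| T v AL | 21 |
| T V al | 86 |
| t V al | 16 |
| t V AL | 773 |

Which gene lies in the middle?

The two rarest classes, t V al and T v AL, are the double crossovers. Comparing them with the parentals, only the al allele has switched, so al is the middle locus and the order is t – al – v.

al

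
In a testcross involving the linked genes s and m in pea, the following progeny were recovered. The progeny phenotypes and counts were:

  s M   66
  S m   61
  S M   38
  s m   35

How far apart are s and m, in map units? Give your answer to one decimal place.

36.5 map units

The two most frequent classes, S m (61) and s M (66), are the parental types, so the F1 was S m / s M.
The recombinant classes are S M and s m: 38 + 35 = 73.
Recombination frequency = 73/200 = 0.3650 ≈ 36.5%, i.e. 36.5 map units.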